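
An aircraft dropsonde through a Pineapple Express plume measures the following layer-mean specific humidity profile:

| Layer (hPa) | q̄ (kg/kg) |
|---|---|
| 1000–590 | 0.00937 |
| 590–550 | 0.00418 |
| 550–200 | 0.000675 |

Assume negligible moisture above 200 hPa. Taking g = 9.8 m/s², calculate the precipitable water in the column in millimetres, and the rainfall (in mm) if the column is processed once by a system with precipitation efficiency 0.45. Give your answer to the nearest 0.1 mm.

PW ≈ 43.3 mm; rainfall ≈ 19.5 mm

Precipitable water is the column-integrated vapour mass per unit area: PW = (1/g) Σ q̄ Δp, with q in kg/kg and Δp in Pa (1 kg/m² of water = 1 mm).
Layer 1000–590 hPa: Δp = 410 hPa = 41000 Pa, q̄ = 0.00937 kg/kg → 0.00937 × 41000 / 9.8 = 39.20 mm
Layer 590–550 hPa: Δp = 40 hPa = 4000 Pa, q̄ = 0.00418 kg/kg → 0.00418 × 4000 / 9.8 = 1.71 mm
Layer 550–200 hPa: Δp = 350 hPa = 35000 Pa, q̄ = 0.000675 kg/kg → 0.000675 × 35000 / 9.8 = 2.41 mm
PW = 39.20 + 1.71 + 2.41 = 43.32 ≈ 43.3 mm.
Rainfall = ε × PW = 0.45 × 43.3 = 19.5 mm.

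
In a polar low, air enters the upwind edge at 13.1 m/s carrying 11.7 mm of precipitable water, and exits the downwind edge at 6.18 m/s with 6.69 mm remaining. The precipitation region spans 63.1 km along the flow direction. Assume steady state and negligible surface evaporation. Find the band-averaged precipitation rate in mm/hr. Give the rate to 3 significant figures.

Column moisture flux per unit crosswind length is F = V × PW.
Inflow: F_in = 13.1 × 11.7 = 153.27 mm·m/s
Outflow: F_out = 6.18 × 6.69 = 41.3442 mm·m/s
Steady-state rate R = (F_in − F_out)/L = (153.27 − 41.3442) / 63100 m = 1.774e-03 mm/s.
R = 1.774e-03 × 3600 = 6.39 mm/hr.

R ≈ 6.39 mm/hr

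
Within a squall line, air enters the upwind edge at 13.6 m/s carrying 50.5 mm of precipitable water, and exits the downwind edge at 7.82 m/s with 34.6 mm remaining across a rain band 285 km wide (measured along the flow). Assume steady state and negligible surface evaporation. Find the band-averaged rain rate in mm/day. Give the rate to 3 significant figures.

Column moisture flux per unit crosswind length is F = V × PW.
Inflow: F_in = 13.6 × 50.5 = 686.8 mm·m/s
Outflow: F_out = 7.82 × 34.6 = 270.572 mm·m/s
Steady-state rate R = (F_in − F_out)/L = (686.8 − 270.572) / 285000 m = 1.460e-03 mm/s.
R = 1.460e-03 × 3600 × 24 = 126 mm/day.

R ≈ 126 mm/day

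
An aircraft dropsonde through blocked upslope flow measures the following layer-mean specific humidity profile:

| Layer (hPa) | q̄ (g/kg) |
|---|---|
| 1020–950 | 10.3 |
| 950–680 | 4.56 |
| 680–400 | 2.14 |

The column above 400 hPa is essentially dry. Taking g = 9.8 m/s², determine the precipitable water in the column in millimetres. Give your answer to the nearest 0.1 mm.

Precipitable water is the column-integrated vapour mass per unit area: PW = (1/g) Σ q̄ Δp, with q in kg/kg and Δp in Pa (1 kg/m² of water = 1 mm).
Layer 1020–950 hPa: Δp = 70 hPa = 7000 Pa, q̄ = 0.0103 kg/kg → 0.0103 × 7000 / 9.8 = 7.36 mm
Layer 950–680 hPa: Δp = 270 hPa = 27000 Pa, q̄ = 0.00456 kg/kg → 0.00456 × 27000 / 9.8 = 12.56 mm
Layer 680–400 hPa: Δp = 280 hPa = 28000 Pa, q̄ = 0.00214 kg/kg → 0.00214 × 28000 / 9.8 = 6.11 mm
PW = 7.36 + 12.56 + 6.11 = 26.03 ≈ 26.0 mm.

PW ≈ 26.0 mm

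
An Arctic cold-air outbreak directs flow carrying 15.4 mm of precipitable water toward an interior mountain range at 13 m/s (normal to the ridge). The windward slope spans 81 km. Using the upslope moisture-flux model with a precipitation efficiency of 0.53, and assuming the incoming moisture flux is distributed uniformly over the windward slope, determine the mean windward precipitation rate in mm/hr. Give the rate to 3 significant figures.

R ≈ 4.72 mm/hr

Incoming column moisture flux per unit ridge length: F = V × PW = 13 × 15.4 = 200.2 mm·m/s.
Spread over the 81 km slope with efficiency ε = 0.53: R = ε·F/W = 0.53 × 200.2 / 81000 m = 1.310e-03 mm/s.
R = 1.310e-03 × 3600 = 4.72 mm/hr.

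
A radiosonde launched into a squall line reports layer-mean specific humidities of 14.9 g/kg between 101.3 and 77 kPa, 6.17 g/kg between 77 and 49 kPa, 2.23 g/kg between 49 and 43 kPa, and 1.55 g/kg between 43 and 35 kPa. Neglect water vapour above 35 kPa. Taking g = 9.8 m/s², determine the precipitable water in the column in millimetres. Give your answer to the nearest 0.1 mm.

PW ≈ 57.2 mm

Precipitable water is the column-integrated vapour mass per unit area: PW = (1/g) Σ q̄ Δp, with q in kg/kg and Δp in Pa (1 kg/m² of water = 1 mm).
Layer 101.3–77 kPa: Δp = 243 hPa = 24300 Pa, q̄ = 0.0149 kg/kg → 0.0149 × 24300 / 9.8 = 36.95 mm
Layer 77–49 kPa: Δp = 280 hPa = 28000 Pa, q̄ = 0.00617 kg/kg → 0.00617 × 28000 / 9.8 = 17.63 mm
Layer 49–43 kPa: Δp = 60 hPa = 6000 Pa, q̄ = 0.00223 kg/kg → 0.00223 × 6000 / 9.8 = 1.37 mm
Layer 43–35 kPa: Δp = 80 hPa = 8000 Pa, q̄ = 0.00155 kg/kg → 0.00155 × 8000 / 9.8 = 1.27 mm
PW = 36.95 + 17.63 + 1.37 + 1.27 = 57.22 ≈ 57.2 mm.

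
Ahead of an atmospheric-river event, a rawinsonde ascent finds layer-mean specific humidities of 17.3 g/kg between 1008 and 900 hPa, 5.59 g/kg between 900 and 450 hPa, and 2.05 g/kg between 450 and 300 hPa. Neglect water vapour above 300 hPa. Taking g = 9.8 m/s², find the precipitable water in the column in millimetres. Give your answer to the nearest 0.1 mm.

Precipitable water is the column-integrated vapour mass per unit area: PW = (1/g) Σ q̄ Δp, with q in kg/kg and Δp in Pa (1 kg/m² of water = 1 mm).
Layer 1008–900 hPa: Δp = 108 hPa = 10800 Pa, q̄ = 0.0173 kg/kg → 0.0173 × 10800 / 9.8 = 19.07 mm
Layer 900–450 hPa: Δp = 450 hPa = 45000 Pa, q̄ = 0.00559 kg/kg → 0.00559 × 45000 / 9.8 = 25.67 mm
Layer 450–300 hPa: Δp = 150 hPa = 15000 Pa, q̄ = 0.00205 kg/kg → 0.00205 × 15000 / 9.8 = 3.14 mm
PW = 19.07 + 25.67 + 3.14 = 47.88 ≈ 47.9 mm.

PW ≈ 47.9 mm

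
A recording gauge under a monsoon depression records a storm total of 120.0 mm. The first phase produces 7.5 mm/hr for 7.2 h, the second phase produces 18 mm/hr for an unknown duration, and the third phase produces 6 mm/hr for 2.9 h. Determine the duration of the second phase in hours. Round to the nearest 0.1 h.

duration ≈ 2.7 h

Known phases: 7.5 × 7.2 + 6 × 2.9 = 54 + 17.4 = 71.4 mm.
Remaining depth = 120.0 − 71.4 = 48.6 mm.
Duration = 48.6 / 18 = 2.7 h.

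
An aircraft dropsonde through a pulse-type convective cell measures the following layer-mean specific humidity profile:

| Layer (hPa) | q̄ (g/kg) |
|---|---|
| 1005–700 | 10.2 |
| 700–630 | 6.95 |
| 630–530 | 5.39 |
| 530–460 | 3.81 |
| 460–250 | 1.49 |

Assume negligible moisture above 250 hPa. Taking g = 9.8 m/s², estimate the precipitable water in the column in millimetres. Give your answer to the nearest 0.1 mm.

Precipitable water is the column-integrated vapour mass per unit area: PW = (1/g) Σ q̄ Δp, with q in kg/kg and Δp in Pa (1 kg/m² of water = 1 mm).
Layer 1005–700 hPa: Δp = 305 hPa = 30500 Pa, q̄ = 0.0102 kg/kg → 0.0102 × 30500 / 9.8 = 31.74 mm
Layer 700–630 hPa: Δp = 70 hPa = 7000 Pa, q̄ = 0.00695 kg/kg → 0.00695 × 7000 / 9.8 = 4.96 mm
Layer 630–530 hPa: Δp = 100 hPa = 10000 Pa, q̄ = 0.00539 kg/kg → 0.00539 × 10000 / 9.8 = 5.50 mm
Layer 530–460 hPa: Δp = 70 hPa = 7000 Pa, q̄ = 0.00381 kg/kg → 0.00381 × 7000 / 9.8 = 2.72 mm
Layer 460–250 hPa: Δp = 210 hPa = 21000 Pa, q̄ = 0.00149 kg/kg → 0.00149 × 21000 / 9.8 = 3.19 mm
PW = 31.74 + 4.96 + 5.50 + 2.72 + 3.19 = 48.11 ≈ 48.1 mm.

PW ≈ 48.1 mm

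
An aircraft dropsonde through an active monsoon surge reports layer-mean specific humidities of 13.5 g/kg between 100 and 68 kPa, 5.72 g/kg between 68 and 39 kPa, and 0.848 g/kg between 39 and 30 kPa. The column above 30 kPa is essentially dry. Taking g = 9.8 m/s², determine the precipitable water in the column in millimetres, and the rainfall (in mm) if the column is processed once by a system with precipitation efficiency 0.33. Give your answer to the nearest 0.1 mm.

Precipitable water is the column-integrated vapour mass per unit area: PW = (1/g) Σ q̄ Δp, with q in kg/kg and Δp in Pa (1 kg/m² of water = 1 mm).
Layer 100–68 kPa: Δp = 320 hPa = 32000 Pa, q̄ = 0.0135 kg/kg → 0.0135 × 32000 / 9.8 = 44.08 mm
Layer 68–39 kPa: Δp = 290 hPa = 29000 Pa, q̄ = 0.00572 kg/kg → 0.00572 × 29000 / 9.8 = 16.93 mm
Layer 39–30 kPa: Δp = 90 hPa = 9000 Pa, q̄ = 0.000848 kg/kg → 0.000848 × 9000 / 9.8 = 0.78 mm
PW = 44.08 + 16.93 + 0.78 = 61.79 ≈ 61.8 mm.
Rainfall = ε × PW = 0.33 × 61.8 = 20.4 mm.

PW ≈ 61.8 mm; rainfall ≈ 20.4 mm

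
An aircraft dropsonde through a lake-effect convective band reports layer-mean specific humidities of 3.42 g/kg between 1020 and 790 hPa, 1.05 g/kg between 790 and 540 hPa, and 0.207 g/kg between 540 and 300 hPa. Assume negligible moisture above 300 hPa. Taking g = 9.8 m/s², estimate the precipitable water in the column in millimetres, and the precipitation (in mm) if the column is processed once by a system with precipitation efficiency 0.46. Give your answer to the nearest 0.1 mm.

PW ≈ 11.2 mm; precipitation ≈ 5.2 mm

Precipitable water is the column-integrated vapour mass per unit area: PW = (1/g) Σ q̄ Δp, with q in kg/kg and Δp in Pa (1 kg/m² of water = 1 mm).
Layer 1020–790 hPa: Δp = 230 hPa = 23000 Pa, q̄ = 0.00342 kg/kg → 0.00342 × 23000 / 9.8 = 8.03 mm
Layer 790–540 hPa: Δp = 250 hPa = 25000 Pa, q̄ = 0.00105 kg/kg → 0.00105 × 25000 / 9.8 = 2.68 mm
Layer 540–300 hPa: Δp = 240 hPa = 24000 Pa, q̄ = 0.000207 kg/kg → 0.000207 × 24000 / 9.8 = 0.51 mm
PW = 8.03 + 2.68 + 0.51 = 11.22 ≈ 11.2 mm.
Precipitation = ε × PW = 0.46 × 11.2 = 5.2 mm.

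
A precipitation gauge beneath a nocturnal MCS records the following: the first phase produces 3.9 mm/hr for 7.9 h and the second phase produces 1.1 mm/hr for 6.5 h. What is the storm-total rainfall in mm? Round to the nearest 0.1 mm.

Total = Σ Rᵢ Δtᵢ = 3.9 × 7.9 + 1.1 × 6.5
      = 30.81 + 7.15 = 38.0 mm.

total ≈ 38.0 mm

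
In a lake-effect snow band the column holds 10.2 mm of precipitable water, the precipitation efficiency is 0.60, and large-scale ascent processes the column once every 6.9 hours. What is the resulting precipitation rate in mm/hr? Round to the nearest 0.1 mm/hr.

Each overturning extracts ε × PW = 0.60 × 10.2 = 6.12 mm.
Rate = ε·PW / τ = 6.12 / 6.9 h = 0.9 mm/hr.

R ≈ 0.9 mm/hr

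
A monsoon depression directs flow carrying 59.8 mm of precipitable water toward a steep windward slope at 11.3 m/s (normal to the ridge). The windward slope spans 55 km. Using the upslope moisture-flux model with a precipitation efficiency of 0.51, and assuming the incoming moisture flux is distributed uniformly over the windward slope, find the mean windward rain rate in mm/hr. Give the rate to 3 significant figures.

Incoming column moisture flux per unit ridge length: F = V × PW = 11.3 × 59.8 = 675.74 mm·m/s.
Spread over the 55 km slope with efficiency ε = 0.51: R = ε·F/W = 0.51 × 675.74 / 55000 m = 6.266e-03 mm/s.
R = 6.266e-03 × 3600 = 22.6 mm/hr.

R ≈ 22.6 mm/hr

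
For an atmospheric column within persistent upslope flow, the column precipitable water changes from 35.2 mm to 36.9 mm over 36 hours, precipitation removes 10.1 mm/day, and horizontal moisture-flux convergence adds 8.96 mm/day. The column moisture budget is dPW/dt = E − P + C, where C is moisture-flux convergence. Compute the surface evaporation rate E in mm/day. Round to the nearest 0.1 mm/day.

E ≈ 2.3 mm/day

dPW/dt = (36.9 − 35.2) mm / (36/24 day) = +1.133 mm/day.
E = dPW/dt + P − C = (+1.133) + 10.1 − (8.96) = 2.3 mm/day.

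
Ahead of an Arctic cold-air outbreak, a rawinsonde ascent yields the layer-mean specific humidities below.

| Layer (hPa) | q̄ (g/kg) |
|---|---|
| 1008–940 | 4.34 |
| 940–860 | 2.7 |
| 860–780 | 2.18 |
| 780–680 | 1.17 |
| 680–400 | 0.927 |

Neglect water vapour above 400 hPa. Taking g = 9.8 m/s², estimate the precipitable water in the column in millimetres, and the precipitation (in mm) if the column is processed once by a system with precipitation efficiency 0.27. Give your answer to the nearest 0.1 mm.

Precipitable water is the column-integrated vapour mass per unit area: PW = (1/g) Σ q̄ Δp, with q in kg/kg and Δp in Pa (1 kg/m² of water = 1 mm).
Layer 1008–940 hPa: Δp = 68 hPa = 6800 Pa, q̄ = 0.00434 kg/kg → 0.00434 × 6800 / 9.8 = 3.01 mm
Layer 940–860 hPa: Δp = 80 hPa = 8000 Pa, q̄ = 0.0027 kg/kg → 0.0027 × 8000 / 9.8 = 2.20 mm
Layer 860–780 hPa: Δp = 80 hPa = 8000 Pa, q̄ = 0.00218 kg/kg → 0.00218 × 8000 / 9.8 = 1.78 mm
Layer 780–680 hPa: Δp = 100 hPa = 10000 Pa, q̄ = 0.00117 kg/kg → 0.00117 × 10000 / 9.8 = 1.19 mm
Layer 680–400 hPa: Δp = 280 hPa = 28000 Pa, q̄ = 0.000927 kg/kg → 0.000927 × 28000 / 9.8 = 2.65 mm
PW = 3.01 + 2.20 + 1.78 + 1.19 + 2.65 = 10.83 ≈ 10.8 mm.
Precipitation = ε × PW = 0.27 × 10.8 = 2.9 mm.

PW ≈ 10.8 mm; precipitation ≈ 2.9 mm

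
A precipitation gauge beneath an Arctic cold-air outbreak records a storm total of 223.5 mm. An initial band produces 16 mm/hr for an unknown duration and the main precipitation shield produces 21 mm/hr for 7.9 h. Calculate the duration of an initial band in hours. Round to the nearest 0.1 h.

Known phases: 21 × 7.9 = 165.9 mm.
Remaining depth = 223.5 − 165.9 = 57.6 mm.
Duration = 57.6 / 16 = 3.6 h.

duration ≈ 3.6 h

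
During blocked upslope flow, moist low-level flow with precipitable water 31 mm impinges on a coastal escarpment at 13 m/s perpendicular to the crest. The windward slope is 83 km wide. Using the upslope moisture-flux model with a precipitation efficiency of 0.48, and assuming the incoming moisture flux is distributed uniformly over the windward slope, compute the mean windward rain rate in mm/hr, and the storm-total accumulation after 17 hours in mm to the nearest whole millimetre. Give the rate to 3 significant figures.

R ≈ 8.39 mm/hr; total ≈ 143 mm

Incoming column moisture flux per unit ridge length: F = V × PW = 13 × 31 = 403 mm·m/s.
Spread over the 83 km slope with efficiency ε = 0.48: R = ε·F/W = 0.48 × 403 / 83000 m = 2.331e-03 mm/s.
R = 2.331e-03 × 3600 = 8.39 mm/hr.
Over 17 h: total = 8.39 × 17 = 142.63 ≈ 143 mm.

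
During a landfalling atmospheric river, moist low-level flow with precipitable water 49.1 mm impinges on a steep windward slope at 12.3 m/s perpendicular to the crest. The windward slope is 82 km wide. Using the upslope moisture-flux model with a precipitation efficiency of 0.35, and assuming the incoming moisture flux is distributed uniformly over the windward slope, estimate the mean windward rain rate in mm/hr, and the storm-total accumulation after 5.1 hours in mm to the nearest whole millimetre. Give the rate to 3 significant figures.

Incoming column moisture flux per unit ridge length: F = V × PW = 12.3 × 49.1 = 603.93 mm·m/s.
Spread over the 82 km slope with efficiency ε = 0.35: R = ε·F/W = 0.35 × 603.93 / 82000 m = 2.578e-03 mm/s.
R = 2.578e-03 × 3600 = 9.28 mm/hr.
Over 5.1 h: total = 9.28 × 5.1 = 47.328 ≈ 47 mm.

R ≈ 9.28 mm/hr; total ≈ 47 mm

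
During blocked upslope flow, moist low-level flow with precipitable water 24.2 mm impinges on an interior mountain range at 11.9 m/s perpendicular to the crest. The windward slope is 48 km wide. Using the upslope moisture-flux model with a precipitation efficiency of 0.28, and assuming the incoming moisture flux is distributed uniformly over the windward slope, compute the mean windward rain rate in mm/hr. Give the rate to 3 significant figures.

Incoming column moisture flux per unit ridge length: F = V × PW = 11.9 × 24.2 = 287.98 mm·m/s.
Spread over the 48 km slope with efficiency ε = 0.28: R = ε·F/W = 0.28 × 287.98 / 48000 m = 1.680e-03 mm/s.
R = 1.680e-03 × 3600 = 6.05 mm/hr.

R ≈ 6.05 mm/hr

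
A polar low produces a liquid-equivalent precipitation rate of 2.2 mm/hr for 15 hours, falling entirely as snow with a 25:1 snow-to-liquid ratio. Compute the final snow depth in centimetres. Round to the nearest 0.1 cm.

Liquid-equivalent depth = 2.2 × 15 = 33 mm.
Snow depth = 33 mm × 25 = 825 mm = 82.5 cm.

snow depth ≈ 82.5 cm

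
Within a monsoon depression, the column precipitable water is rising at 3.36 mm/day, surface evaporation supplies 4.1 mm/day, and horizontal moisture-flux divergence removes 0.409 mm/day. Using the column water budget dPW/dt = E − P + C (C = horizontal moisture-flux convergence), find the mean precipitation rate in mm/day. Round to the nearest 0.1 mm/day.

dPW/dt = +3.36 mm/day.
P = E + C − dPW/dt = 4.1 + (-0.409) − (+3.36) = 0.3 mm/day.

P ≈ 0.3 mm/day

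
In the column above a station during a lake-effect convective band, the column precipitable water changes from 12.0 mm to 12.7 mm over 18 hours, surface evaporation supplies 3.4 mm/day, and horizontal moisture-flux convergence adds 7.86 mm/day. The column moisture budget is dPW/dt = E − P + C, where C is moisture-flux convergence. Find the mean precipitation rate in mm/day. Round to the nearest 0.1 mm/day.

P ≈ 10.3 mm/day

dPW/dt = (12.7 − 12.0) mm / (18/24 day) = +0.933 mm/day.
P = E + C − dPW/dt = 3.4 + (7.86) − (+0.933) = 10.3 mm/day.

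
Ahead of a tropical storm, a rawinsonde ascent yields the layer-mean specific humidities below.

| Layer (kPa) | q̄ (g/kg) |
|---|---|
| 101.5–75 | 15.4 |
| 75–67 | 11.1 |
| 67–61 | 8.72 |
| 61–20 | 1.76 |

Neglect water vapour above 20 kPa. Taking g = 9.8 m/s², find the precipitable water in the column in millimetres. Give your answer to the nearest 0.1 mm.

Precipitable water is the column-integrated vapour mass per unit area: PW = (1/g) Σ q̄ Δp, with q in kg/kg and Δp in Pa (1 kg/m² of water = 1 mm).
Layer 101.5–75 kPa: Δp = 265 hPa = 26500 Pa, q̄ = 0.0154 kg/kg → 0.0154 × 26500 / 9.8 = 41.64 mm
Layer 75–67 kPa: Δp = 80 hPa = 8000 Pa, q̄ = 0.0111 kg/kg → 0.0111 × 8000 / 9.8 = 9.06 mm
Layer 67–61 kPa: Δp = 60 hPa = 6000 Pa, q̄ = 0.00872 kg/kg → 0.00872 × 6000 / 9.8 = 5.34 mm
Layer 61–20 kPa: Δp = 410 hPa = 41000 Pa, q̄ = 0.00176 kg/kg → 0.00176 × 41000 / 9.8 = 7.36 mm
PW = 41.64 + 9.06 + 5.34 + 7.36 = 63.40 ≈ 63.4 mm.

PW ≈ 63.4 mm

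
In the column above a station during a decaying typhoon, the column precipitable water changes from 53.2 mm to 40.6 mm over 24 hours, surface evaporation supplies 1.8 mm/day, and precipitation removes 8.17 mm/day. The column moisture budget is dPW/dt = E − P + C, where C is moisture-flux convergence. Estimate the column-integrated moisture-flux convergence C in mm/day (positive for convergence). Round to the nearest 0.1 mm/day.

dPW/dt = (40.6 − 53.2) mm / (24/24 day) = -12.600 mm/day.
C = dPW/dt − E + P = (-12.600) − 1.8 + 8.17 = -6.2 mm/day.

C ≈ -6.2 mm/day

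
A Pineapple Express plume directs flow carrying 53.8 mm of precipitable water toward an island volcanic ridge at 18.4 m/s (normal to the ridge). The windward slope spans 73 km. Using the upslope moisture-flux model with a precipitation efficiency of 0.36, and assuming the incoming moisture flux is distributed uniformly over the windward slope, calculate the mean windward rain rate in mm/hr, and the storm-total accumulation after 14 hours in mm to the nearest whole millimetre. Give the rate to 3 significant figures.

Incoming column moisture flux per unit ridge length: F = V × PW = 18.4 × 53.8 = 989.92 mm·m/s.
Spread over the 73 km slope with efficiency ε = 0.36: R = ε·F/W = 0.36 × 989.92 / 73000 m = 4.882e-03 mm/s.
R = 4.882e-03 × 3600 = 17.6 mm/hr.
Over 14 h: total = 17.6 × 14 = 246.4 ≈ 246 mm.

R ≈ 17.6 mm/hr; total ≈ 246 mm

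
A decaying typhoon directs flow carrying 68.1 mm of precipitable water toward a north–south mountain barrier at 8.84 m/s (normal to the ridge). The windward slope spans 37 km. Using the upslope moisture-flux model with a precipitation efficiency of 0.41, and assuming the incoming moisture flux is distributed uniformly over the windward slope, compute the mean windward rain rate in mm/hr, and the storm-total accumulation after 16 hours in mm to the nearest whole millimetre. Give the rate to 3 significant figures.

Incoming column moisture flux per unit ridge length: F = V × PW = 8.84 × 68.1 = 602.004 mm·m/s.
Spread over the 37 km slope with efficiency ε = 0.41: R = ε·F/W = 0.41 × 602.004 / 37000 m = 6.671e-03 mm/s.
R = 6.671e-03 × 3600 = 24.0 mm/hr.
Over 16 h: total = 24.0 × 16 = 384 mm.

R ≈ 24.0 mm/hr; total ≈ 384 mm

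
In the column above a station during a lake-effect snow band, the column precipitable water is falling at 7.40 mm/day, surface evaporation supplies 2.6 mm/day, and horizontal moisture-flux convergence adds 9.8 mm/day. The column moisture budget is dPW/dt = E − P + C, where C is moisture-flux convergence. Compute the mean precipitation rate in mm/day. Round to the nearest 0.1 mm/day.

P ≈ 19.8 mm/day

dPW/dt = -7.40 mm/day.
P = E + C − dPW/dt = 2.6 + (9.8) − (-7.40) = 19.8 mm/day.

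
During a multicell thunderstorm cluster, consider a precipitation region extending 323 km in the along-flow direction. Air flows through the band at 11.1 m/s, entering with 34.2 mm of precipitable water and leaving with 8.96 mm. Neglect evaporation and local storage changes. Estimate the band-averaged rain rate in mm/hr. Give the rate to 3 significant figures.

Column moisture flux per unit crosswind length is F = V × PW.
Inflow: F_in = 11.1 × 34.2 = 379.62 mm·m/s
Outflow: F_out = 11.1 × 8.96 = 99.456 mm·m/s
Steady-state rate R = (F_in − F_out)/L = (379.62 − 99.456) / 323000 m = 8.674e-04 mm/s.
R = 8.674e-04 × 3600 = 3.12 mm/hr.

R ≈ 3.12 mm/hr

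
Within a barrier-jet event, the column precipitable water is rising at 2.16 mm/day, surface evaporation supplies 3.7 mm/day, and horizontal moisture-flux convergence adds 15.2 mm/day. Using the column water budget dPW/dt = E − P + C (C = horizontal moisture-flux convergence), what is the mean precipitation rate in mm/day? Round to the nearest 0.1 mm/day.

P ≈ 16.7 mm/day

dPW/dt = +2.16 mm/day.
P = E + C − dPW/dt = 3.7 + (15.2) − (+2.16) = 16.7 mm/day.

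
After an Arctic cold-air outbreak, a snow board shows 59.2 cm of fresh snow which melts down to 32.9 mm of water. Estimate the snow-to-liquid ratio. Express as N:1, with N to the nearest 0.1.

ratio ≈ 18.0

Ratio = snow depth / SWE = 592 mm / 32.9 mm = 18.0, i.e. 18.0:1.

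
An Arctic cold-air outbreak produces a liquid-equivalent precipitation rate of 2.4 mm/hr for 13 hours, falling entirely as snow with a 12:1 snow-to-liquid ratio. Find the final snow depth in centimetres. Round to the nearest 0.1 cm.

snow depth ≈ 37.4 cm

Liquid-equivalent depth = 2.4 × 13 = 31.2 mm.
Snow depth = 31.2 mm × 12 = 374.4 mm = 37.4 cm.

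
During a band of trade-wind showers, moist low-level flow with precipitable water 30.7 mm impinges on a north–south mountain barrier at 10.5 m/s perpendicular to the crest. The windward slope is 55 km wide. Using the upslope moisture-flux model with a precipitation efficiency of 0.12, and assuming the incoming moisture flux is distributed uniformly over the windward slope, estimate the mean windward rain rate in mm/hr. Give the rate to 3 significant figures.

R ≈ 2.53 mm/hr

Incoming column moisture flux per unit ridge length: F = V × PW = 10.5 × 30.7 = 322.35 mm·m/s.
Spread over the 55 km slope with efficiency ε = 0.12: R = ε·F/W = 0.12 × 322.35 / 55000 m = 7.033e-04 mm/s.
R = 7.033e-04 × 3600 = 2.53 mm/hr.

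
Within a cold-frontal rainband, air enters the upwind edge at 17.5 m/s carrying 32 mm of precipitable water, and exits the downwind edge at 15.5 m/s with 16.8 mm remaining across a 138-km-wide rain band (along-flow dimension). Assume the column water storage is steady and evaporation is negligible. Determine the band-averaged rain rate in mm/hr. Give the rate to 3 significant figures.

R ≈ 7.82 mm/hr

Column moisture flux per unit crosswind length is F = V × PW.
Inflow: F_in = 17.5 × 32 = 560 mm·m/s
Outflow: F_out = 15.5 × 16.8 = 260.4 mm·m/s
Steady-state rate R = (F_in − F_out)/L = (560 − 260.4) / 138000 m = 2.171e-03 mm/s.
R = 2.171e-03 × 3600 = 7.82 mm/hr.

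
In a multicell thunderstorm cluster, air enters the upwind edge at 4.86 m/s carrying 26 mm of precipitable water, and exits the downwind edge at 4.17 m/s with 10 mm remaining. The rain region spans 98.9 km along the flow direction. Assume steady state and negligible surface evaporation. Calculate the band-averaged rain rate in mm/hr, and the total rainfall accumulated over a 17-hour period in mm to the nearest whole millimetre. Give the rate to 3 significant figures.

Column moisture flux per unit crosswind length is F = V × PW.
Inflow: F_in = 4.86 × 26 = 126.36 mm·m/s
Outflow: F_out = 4.17 × 10 = 41.7 mm·m/s
Steady-state rate R = (F_in − F_out)/L = (126.36 − 41.7) / 98900 m = 8.560e-04 mm/s.
R = 8.560e-04 × 3600 = 3.08 mm/hr.
Over 17 h: total = 3.08 × 17 = 52.36 ≈ 52 mm.

R ≈ 3.08 mm/hr; total ≈ 52 mm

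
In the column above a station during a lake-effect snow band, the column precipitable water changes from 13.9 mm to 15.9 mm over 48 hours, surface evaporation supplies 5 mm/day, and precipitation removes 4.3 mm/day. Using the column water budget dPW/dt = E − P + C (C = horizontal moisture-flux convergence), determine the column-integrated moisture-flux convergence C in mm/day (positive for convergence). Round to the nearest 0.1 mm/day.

dPW/dt = (15.9 − 13.9) mm / (48/24 day) = +1.000 mm/day.
C = dPW/dt − E + P = (+1.000) − 5 + 4.3 = 0.3 mm/day.

C ≈ 0.3 mm/day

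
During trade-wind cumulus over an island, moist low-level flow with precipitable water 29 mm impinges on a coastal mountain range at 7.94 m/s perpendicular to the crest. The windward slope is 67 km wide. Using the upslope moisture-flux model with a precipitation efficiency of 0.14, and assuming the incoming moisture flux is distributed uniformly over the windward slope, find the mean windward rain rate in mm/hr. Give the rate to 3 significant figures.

R ≈ 1.73 mm/hr

Incoming column moisture flux per unit ridge length: F = V × PW = 7.94 × 29 = 230.26 mm·m/s.
Spread over the 67 km slope with efficiency ε = 0.14: R = ε·F/W = 0.14 × 230.26 / 67000 m = 4.811e-04 mm/s.
R = 4.811e-04 × 3600 = 1.73 mm/hr.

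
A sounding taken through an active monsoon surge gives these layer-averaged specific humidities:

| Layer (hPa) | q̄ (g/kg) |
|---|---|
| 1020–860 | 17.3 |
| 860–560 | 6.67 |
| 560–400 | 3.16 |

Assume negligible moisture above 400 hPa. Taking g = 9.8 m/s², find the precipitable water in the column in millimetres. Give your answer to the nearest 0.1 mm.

Precipitable water is the column-integrated vapour mass per unit area: PW = (1/g) Σ q̄ Δp, with q in kg/kg and Δp in Pa (1 kg/m² of water = 1 mm).
Layer 1020–860 hPa: Δp = 160 hPa = 16000 Pa, q̄ = 0.0173 kg/kg → 0.0173 × 16000 / 9.8 = 28.24 mm
Layer 860–560 hPa: Δp = 300 hPa = 30000 Pa, q̄ = 0.00667 kg/kg → 0.00667 × 30000 / 9.8 = 20.42 mm
Layer 560–400 hPa: Δp = 160 hPa = 16000 Pa, q̄ = 0.00316 kg/kg → 0.00316 × 16000 / 9.8 = 5.16 mm
PW = 28.24 + 20.42 + 5.16 = 53.82 ≈ 53.8 mm.

PW ≈ 53.8 mm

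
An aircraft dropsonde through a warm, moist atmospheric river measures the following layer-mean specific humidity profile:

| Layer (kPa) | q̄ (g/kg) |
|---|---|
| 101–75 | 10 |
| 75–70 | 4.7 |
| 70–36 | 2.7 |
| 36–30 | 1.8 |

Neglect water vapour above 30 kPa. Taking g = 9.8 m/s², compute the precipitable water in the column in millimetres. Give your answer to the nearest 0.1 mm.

Precipitable water is the column-integrated vapour mass per unit area: PW = (1/g) Σ q̄ Δp, with q in kg/kg and Δp in Pa (1 kg/m² of water = 1 mm).
Layer 101–75 kPa: Δp = 260 hPa = 26000 Pa, q̄ = 0.01 kg/kg → 0.01 × 26000 / 9.8 = 26.53 mm
Layer 75–70 kPa: Δp = 50 hPa = 5000 Pa, q̄ = 0.0047 kg/kg → 0.0047 × 5000 / 9.8 = 2.40 mm
Layer 70–36 kPa: Δp = 340 hPa = 34000 Pa, q̄ = 0.0027 kg/kg → 0.0027 × 34000 / 9.8 = 9.37 mm
Layer 36–30 kPa: Δp = 60 hPa = 6000 Pa, q̄ = 0.0018 kg/kg → 0.0018 × 6000 / 9.8 = 1.10 mm
PW = 26.53 + 2.40 + 9.37 + 1.10 = 39.40 ≈ 39.4 mm.

PW ≈ 39.4 mm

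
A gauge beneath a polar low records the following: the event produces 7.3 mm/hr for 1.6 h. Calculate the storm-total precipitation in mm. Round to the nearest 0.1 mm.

total ≈ 11.7 mm

Total = Σ Rᵢ Δtᵢ = 7.3 × 1.6
      = 11.68 = 11.7 mm.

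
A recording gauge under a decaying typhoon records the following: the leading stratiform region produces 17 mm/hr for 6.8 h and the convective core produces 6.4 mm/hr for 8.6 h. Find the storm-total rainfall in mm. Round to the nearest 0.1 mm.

Total = Σ Rᵢ Δtᵢ = 17 × 6.8 + 6.4 × 8.6
      = 115.6 + 55.04 = 170.6 mm.

total ≈ 170.6 mm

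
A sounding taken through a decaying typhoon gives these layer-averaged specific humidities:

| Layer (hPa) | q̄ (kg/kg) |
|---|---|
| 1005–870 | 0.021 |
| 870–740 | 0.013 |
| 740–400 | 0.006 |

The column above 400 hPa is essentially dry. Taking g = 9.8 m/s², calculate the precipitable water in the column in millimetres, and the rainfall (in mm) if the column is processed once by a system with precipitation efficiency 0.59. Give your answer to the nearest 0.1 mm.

PW ≈ 67.0 mm; rainfall ≈ 39.5 mm

Precipitable water is the column-integrated vapour mass per unit area: PW = (1/g) Σ q̄ Δp, with q in kg/kg and Δp in Pa (1 kg/m² of water = 1 mm).
Layer 1005–870 hPa: Δp = 135 hPa = 13500 Pa, q̄ = 0.021 kg/kg → 0.021 × 13500 / 9.8 = 28.93 mm
Layer 870–740 hPa: Δp = 130 hPa = 13000 Pa, q̄ = 0.013 kg/kg → 0.013 × 13000 / 9.8 = 17.24 mm
Layer 740–400 hPa: Δp = 340 hPa = 34000 Pa, q̄ = 0.006 kg/kg → 0.006 × 34000 / 9.8 = 20.82 mm
PW = 28.93 + 17.24 + 20.82 = 66.99 ≈ 67.0 mm.
Rainfall = ε × PW = 0.59 × 67.0 = 39.5 mm.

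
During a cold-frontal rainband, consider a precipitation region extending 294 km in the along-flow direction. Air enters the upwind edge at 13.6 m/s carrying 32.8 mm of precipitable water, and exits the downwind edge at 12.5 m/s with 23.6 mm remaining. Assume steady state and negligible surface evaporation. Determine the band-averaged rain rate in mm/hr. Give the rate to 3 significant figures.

R ≈ 1.85 mm/hr

Column moisture flux per unit crosswind length is F = V × PW.
Inflow: F_in = 13.6 × 32.8 = 446.08 mm·m/s
Outflow: F_out = 12.5 × 23.6 = 295 mm·m/s
Steady-state rate R = (F_in − F_out)/L = (446.08 − 295) / 294000 m = 5.139e-04 mm/s.
R = 5.139e-04 × 3600 = 1.85 mm/hr.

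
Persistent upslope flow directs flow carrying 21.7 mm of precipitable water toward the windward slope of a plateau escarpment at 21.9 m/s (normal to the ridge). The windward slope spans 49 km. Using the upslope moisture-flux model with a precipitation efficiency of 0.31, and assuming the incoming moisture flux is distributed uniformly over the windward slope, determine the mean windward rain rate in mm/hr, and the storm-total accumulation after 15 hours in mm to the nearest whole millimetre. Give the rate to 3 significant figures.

R ≈ 10.8 mm/hr; total ≈ 162 mm

Incoming column moisture flux per unit ridge length: F = V × PW = 21.9 × 21.7 = 475.23 mm·m/s.
Spread over the 49 km slope with efficiency ε = 0.31: R = ε·F/W = 0.31 × 475.23 / 49000 m = 3.007e-03 mm/s.
R = 3.007e-03 × 3600 = 10.8 mm/hr.
Over 15 h: total = 10.8 × 15 = 162 mm.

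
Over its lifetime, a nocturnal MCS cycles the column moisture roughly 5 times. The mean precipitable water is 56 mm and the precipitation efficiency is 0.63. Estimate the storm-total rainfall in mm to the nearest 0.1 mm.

rainfall ≈ 176.4 mm

Each cycle deposits ε × PW = 0.63 × 56 = 35.28 mm.
Over 5 cycles: 5 × 35.28 = 176.4 mm.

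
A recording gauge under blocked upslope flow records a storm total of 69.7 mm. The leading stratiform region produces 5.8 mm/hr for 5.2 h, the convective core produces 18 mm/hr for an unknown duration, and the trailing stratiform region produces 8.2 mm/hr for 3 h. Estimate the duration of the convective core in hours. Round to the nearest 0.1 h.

Known phases: 5.8 × 5.2 + 8.2 × 3 = 30.16 + 24.6 = 54.76 mm.
Remaining depth = 69.7 − 54.76 = 14.94 mm.
Duration = 14.94 / 18 = 0.8 h.

duration ≈ 0.8 h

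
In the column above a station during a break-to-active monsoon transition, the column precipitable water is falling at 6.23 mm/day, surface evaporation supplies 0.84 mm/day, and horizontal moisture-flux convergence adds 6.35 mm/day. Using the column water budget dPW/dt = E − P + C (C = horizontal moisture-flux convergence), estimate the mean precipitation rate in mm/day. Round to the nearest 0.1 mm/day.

P ≈ 13.4 mm/day

dPW/dt = -6.23 mm/day.
P = E + C − dPW/dt = 0.84 + (6.35) − (-6.23) = 13.4 mm/day.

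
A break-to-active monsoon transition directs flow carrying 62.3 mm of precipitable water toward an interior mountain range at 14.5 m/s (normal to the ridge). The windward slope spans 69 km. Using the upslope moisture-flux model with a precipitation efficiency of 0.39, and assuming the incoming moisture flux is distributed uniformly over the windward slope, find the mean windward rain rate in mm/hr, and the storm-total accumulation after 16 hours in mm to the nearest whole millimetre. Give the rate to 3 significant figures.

R ≈ 18.4 mm/hr; total ≈ 294 mm

Incoming column moisture flux per unit ridge length: F = V × PW = 14.5 × 62.3 = 903.35 mm·m/s.
Spread over the 69 km slope with efficiency ε = 0.39: R = ε·F/W = 0.39 × 903.35 / 69000 m = 5.106e-03 mm/s.
R = 5.106e-03 × 3600 = 18.4 mm/hr.
Over 16 h: total = 18.4 × 16 = 294.4 ≈ 294 mm.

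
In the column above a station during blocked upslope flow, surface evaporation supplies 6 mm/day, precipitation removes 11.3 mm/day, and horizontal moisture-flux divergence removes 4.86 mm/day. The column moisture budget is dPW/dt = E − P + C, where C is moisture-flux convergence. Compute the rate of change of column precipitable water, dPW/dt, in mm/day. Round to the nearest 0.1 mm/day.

dPW/dt = E − P + C = 6 − 11.3 + (-4.86) = -10.2 mm/day.

dPW/dt ≈ -10.2 mm/day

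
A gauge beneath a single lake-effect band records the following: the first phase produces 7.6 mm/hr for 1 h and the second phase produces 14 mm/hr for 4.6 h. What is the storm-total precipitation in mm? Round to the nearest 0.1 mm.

Total = Σ Rᵢ Δtᵢ = 7.6 × 1 + 14 × 4.6
      = 7.6 + 64.4 = 72.0 mm.

total ≈ 72.0 mm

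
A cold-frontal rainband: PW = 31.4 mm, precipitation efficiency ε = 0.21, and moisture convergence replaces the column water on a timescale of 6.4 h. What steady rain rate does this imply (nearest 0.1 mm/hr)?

R ≈ 1.0 mm/hr

Each overturning extracts ε × PW = 0.21 × 31.4 = 6.594 mm.
Rate = ε·PW / τ = 6.594 / 6.4 h = 1.0 mm/hr.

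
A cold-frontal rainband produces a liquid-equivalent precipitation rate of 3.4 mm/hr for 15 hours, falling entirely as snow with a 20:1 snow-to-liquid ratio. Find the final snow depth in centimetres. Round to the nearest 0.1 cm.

Liquid-equivalent depth = 3.4 × 15 = 51 mm.
Snow depth = 51 mm × 20 = 1020 mm = 102.0 cm.

snow depth ≈ 102.0 cm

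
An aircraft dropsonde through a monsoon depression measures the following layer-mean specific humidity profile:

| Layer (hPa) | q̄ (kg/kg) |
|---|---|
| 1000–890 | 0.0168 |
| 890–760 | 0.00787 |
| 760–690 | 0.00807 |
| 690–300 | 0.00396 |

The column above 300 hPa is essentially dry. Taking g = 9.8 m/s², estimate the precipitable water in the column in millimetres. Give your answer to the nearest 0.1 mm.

PW ≈ 50.8 mm

Precipitable water is the column-integrated vapour mass per unit area: PW = (1/g) Σ q̄ Δp, with q in kg/kg and Δp in Pa (1 kg/m² of water = 1 mm).
Layer 1000–890 hPa: Δp = 110 hPa = 11000 Pa, q̄ = 0.0168 kg/kg → 0.0168 × 11000 / 9.8 = 18.86 mm
Layer 890–760 hPa: Δp = 130 hPa = 13000 Pa, q̄ = 0.00787 kg/kg → 0.00787 × 13000 / 9.8 = 10.44 mm
Layer 760–690 hPa: Δp = 70 hPa = 7000 Pa, q̄ = 0.00807 kg/kg → 0.00807 × 7000 / 9.8 = 5.76 mm
Layer 690–300 hPa: Δp = 390 hPa = 39000 Pa, q̄ = 0.00396 kg/kg → 0.00396 × 39000 / 9.8 = 15.76 mm
PW = 18.86 + 10.44 + 5.76 + 15.76 = 50.82 ≈ 50.8 mm.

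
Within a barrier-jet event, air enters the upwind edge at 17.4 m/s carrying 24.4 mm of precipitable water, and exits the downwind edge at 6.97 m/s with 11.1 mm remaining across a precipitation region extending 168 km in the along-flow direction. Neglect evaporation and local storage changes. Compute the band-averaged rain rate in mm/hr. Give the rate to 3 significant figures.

Column moisture flux per unit crosswind length is F = V × PW.
Inflow: F_in = 17.4 × 24.4 = 424.56 mm·m/s
Outflow: F_out = 6.97 × 11.1 = 77.367 mm·m/s
Steady-state rate R = (F_in − F_out)/L = (424.56 − 77.367) / 168000 m = 2.067e-03 mm/s.
R = 2.067e-03 × 3600 = 7.44 mm/hr.

R ≈ 7.44 mm/hr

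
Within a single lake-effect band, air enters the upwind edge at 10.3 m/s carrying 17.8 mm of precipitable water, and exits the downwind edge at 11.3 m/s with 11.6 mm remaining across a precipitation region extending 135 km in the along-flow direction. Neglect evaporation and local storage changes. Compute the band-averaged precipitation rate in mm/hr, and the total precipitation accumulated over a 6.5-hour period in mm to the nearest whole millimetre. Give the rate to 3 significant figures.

R ≈ 1.39 mm/hr; total ≈ 9 mm

Column moisture flux per unit crosswind length is F = V × PW.
Inflow: F_in = 10.3 × 17.8 = 183.34 mm·m/s
Outflow: F_out = 11.3 × 11.6 = 131.08 mm·m/s
Steady-state rate R = (F_in − F_out)/L = (183.34 − 131.08) / 135000 m = 3.871e-04 mm/s.
R = 3.871e-04 × 3600 = 1.39 mm/hr.
Over 6.5 h: total = 1.39 × 6.5 = 9.035 ≈ 9 mm.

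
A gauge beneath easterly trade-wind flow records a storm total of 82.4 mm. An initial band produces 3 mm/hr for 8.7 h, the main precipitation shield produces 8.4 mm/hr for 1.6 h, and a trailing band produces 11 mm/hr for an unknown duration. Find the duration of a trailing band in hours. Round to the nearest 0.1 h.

duration ≈ 3.9 h

Known phases: 3 × 8.7 + 8.4 × 1.6 = 26.1 + 13.44 = 39.54 mm.
Remaining depth = 82.4 − 39.54 = 42.86 mm.
Duration = 42.86 / 11 = 3.9 h.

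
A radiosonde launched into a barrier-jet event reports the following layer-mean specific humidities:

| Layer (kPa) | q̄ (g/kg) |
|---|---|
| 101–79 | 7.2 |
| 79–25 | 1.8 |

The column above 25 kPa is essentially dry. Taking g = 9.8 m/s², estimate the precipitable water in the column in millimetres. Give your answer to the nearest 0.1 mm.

Precipitable water is the column-integrated vapour mass per unit area: PW = (1/g) Σ q̄ Δp, with q in kg/kg and Δp in Pa (1 kg/m² of water = 1 mm).
Layer 101–79 kPa: Δp = 220 hPa = 22000 Pa, q̄ = 0.0072 kg/kg → 0.0072 × 22000 / 9.8 = 16.16 mm
Layer 79–25 kPa: Δp = 540 hPa = 54000 Pa, q̄ = 0.0018 kg/kg → 0.0018 × 54000 / 9.8 = 9.92 mm
PW = 16.16 + 9.92 = 26.08 ≈ 26.1 mm.

PW ≈ 26.1 mm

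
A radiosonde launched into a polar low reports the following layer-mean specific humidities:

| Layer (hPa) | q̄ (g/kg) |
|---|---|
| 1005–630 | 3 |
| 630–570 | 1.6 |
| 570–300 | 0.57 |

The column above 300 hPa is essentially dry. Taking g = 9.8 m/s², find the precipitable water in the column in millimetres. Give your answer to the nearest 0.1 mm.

PW ≈ 14.0 mm

Precipitable water is the column-integrated vapour mass per unit area: PW = (1/g) Σ q̄ Δp, with q in kg/kg and Δp in Pa (1 kg/m² of water = 1 mm).
Layer 1005–630 hPa: Δp = 375 hPa = 37500 Pa, q̄ = 0.003 kg/kg → 0.003 × 37500 / 9.8 = 11.48 mm
Layer 630–570 hPa: Δp = 60 hPa = 6000 Pa, q̄ = 0.0016 kg/kg → 0.0016 × 6000 / 9.8 = 0.98 mm
Layer 570–300 hPa: Δp = 270 hPa = 27000 Pa, q̄ = 0.00057 kg/kg → 0.00057 × 27000 / 9.8 = 1.57 mm
PW = 11.48 + 0.98 + 1.57 = 14.03 ≈ 14.0 mm.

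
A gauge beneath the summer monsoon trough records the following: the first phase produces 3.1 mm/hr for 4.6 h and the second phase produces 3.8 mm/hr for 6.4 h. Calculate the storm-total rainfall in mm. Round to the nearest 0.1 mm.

Total = Σ Rᵢ Δtᵢ = 3.1 × 4.6 + 3.8 × 6.4
      = 14.26 + 24.32 = 38.6 mm.

total ≈ 38.6 mm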